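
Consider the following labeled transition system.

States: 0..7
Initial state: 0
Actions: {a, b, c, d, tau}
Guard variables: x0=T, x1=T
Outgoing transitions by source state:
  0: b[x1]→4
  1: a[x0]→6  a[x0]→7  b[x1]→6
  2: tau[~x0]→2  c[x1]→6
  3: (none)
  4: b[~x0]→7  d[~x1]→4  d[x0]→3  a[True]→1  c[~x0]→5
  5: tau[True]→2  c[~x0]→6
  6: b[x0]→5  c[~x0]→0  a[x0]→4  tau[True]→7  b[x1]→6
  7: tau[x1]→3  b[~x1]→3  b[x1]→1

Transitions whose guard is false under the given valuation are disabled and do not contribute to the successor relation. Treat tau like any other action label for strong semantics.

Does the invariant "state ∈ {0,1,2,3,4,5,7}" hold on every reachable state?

Safe = {0,1,2,3,4,5,7}
Reachable = {0,1,2,3,4,5,6,7}
  0: safe
  1: safe
  2: safe
  3: safe
  4: safe
  5: safe
  6: ✗ unsafe
  7: safe
reach 6 via b·a·a — violates

Answer: INVARIANT VIOLATED at state 6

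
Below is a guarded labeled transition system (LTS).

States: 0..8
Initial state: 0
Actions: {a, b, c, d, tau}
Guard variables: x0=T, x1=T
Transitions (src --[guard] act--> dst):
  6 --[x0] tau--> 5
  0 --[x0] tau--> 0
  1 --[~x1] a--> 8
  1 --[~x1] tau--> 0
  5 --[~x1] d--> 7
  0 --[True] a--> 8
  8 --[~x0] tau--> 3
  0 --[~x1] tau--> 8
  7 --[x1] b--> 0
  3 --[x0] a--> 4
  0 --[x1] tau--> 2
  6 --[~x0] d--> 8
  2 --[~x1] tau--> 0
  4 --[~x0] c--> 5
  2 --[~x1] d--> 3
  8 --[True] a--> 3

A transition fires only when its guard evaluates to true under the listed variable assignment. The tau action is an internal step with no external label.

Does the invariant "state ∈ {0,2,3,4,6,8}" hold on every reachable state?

Answer: INVARIANT HOLDS

Trace:
Inv-set: {0,2,3,4,6,8}
R = {0,2,3,4,8}
  0: ok
  2: ok
  3: ok
  4: ok
  8: ok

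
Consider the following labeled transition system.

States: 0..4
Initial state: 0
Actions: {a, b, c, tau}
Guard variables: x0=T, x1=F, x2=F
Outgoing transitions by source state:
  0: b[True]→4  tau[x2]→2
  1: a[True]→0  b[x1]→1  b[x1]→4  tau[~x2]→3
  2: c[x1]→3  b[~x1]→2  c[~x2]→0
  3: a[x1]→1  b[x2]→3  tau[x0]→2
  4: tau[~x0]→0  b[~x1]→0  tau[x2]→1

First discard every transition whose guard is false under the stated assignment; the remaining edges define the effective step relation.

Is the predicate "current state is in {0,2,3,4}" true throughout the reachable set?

Inv-set: {0,2,3,4}
Reachable = {0,4}
  0: ok
  4: ok

Answer: INVARIANT HOLDS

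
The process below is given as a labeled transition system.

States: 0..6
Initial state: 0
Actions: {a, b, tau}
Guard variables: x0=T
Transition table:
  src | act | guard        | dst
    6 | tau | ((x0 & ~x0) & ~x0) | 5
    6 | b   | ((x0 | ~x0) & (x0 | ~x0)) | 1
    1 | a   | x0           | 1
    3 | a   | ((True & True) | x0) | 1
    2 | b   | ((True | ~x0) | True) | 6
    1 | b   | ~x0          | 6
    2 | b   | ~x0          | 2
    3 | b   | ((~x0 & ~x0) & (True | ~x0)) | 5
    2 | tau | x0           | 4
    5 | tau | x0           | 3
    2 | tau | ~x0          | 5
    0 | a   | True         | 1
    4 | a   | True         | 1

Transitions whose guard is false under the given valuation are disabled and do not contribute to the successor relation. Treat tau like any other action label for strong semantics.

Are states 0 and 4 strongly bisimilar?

Answer: BISIMILAR

Analysis:
Bisimulation quotient by refinement:
  P[0] = {{0,1,2,3,4,5,6}}
  P[1] = {{0,1,3,4},{2},{5},{6}}
stable after 2 split(s): 4 block(s)
[0]={0,1,3,4}  [4]={0,1,3,4}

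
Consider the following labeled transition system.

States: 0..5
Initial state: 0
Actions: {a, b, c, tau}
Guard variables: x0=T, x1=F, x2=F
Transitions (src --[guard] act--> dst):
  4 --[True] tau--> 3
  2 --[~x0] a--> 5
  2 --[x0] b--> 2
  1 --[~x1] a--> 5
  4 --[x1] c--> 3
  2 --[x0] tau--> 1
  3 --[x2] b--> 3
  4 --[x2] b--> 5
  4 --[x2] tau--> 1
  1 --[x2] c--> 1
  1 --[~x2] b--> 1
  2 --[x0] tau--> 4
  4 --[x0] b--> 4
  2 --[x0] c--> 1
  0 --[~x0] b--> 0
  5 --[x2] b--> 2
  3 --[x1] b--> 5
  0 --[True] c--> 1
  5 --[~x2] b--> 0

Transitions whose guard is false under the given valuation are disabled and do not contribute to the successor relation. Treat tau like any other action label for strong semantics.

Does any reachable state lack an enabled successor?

Answer: DEADLOCK-FREE

Trace:
Reach set: {0,1,5}
  0: c→1  [deg 1]
  1: a→5  b→1  [deg 2]
  5: b→0  [deg 1]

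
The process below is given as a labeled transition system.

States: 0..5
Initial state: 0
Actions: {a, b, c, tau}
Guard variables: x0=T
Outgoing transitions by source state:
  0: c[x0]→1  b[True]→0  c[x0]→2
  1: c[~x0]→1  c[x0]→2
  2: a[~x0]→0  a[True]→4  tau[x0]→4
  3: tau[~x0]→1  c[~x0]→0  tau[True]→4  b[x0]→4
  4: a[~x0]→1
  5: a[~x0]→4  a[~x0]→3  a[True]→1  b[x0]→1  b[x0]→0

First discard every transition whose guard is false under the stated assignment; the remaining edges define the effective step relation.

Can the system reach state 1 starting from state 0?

Guard filter leaves 11 enabled edge(s).
depth 0: {0}
depth 1: {1,2}  now seen {0,1,2}
depth 2: {4}  now seen {0,1,2,4}
Reach set: {0,1,2,4}
witness 1: c

Answer: REACHABLE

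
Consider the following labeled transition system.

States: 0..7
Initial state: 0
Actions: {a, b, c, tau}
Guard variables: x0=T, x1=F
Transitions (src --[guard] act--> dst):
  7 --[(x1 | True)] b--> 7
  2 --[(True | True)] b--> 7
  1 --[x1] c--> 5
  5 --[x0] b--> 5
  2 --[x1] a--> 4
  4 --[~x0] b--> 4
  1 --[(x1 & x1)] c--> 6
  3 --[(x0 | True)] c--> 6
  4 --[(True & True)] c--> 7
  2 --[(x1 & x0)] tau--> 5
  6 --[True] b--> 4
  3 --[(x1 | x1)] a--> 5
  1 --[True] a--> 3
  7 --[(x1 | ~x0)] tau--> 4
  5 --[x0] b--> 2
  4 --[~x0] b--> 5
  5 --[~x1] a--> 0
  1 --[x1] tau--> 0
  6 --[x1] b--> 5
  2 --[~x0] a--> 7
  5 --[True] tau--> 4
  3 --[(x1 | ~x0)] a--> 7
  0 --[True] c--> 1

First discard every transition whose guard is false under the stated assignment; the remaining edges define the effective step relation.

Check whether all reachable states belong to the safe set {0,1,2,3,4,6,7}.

Answer: INVARIANT HOLDS

Trace:
Inv-set: {0,1,2,3,4,6,7}
Reach set: {0,1,3,4,6,7}
  0: ✓
  1: ✓
  3: ✓
  4: ✓
  6: ✓
  7: ✓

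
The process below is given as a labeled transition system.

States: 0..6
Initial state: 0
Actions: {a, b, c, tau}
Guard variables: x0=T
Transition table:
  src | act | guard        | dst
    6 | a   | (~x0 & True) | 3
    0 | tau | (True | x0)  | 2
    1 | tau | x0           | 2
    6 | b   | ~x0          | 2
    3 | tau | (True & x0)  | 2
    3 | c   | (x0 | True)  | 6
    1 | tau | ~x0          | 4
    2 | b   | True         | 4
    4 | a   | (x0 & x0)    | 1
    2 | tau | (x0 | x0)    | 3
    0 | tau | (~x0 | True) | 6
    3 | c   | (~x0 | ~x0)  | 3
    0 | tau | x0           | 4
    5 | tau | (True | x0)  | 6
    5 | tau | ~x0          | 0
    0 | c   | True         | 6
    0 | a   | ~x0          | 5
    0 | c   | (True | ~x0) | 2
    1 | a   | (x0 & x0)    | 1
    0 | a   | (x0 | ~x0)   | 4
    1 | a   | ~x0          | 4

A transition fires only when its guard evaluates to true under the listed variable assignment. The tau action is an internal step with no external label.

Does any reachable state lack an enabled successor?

R = {0,1,2,3,4,6}
  0: a→4  c→2  c→6  tau→2  tau→4  tau→6  [6 out]
  1: a→1  tau→2  [2 out]
  2: b→4  tau→3  [2 out]
  3: c→6  tau→2  [2 out]
  4: a→1  [1 out]
  6: ∅  [deadlock]
Path to 6: tau

Answer: DEADLOCK at state 6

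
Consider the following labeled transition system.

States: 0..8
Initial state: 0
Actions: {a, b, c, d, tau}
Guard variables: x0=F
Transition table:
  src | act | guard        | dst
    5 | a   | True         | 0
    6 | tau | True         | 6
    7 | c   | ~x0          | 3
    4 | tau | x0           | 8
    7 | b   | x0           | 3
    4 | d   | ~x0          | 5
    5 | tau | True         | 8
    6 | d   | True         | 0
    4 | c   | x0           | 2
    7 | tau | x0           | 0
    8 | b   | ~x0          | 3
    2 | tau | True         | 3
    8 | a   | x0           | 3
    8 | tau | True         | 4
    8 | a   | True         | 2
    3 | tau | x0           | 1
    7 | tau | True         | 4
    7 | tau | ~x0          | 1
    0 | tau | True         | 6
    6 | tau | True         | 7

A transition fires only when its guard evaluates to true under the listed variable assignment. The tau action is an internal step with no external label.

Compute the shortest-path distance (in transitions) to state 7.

Answer: 2

Working:
Layered search for 7:
  depth 0: {0}
  depth 1: {6}
  depth 2: {7}
depth(7)=2, e.g. tau·tau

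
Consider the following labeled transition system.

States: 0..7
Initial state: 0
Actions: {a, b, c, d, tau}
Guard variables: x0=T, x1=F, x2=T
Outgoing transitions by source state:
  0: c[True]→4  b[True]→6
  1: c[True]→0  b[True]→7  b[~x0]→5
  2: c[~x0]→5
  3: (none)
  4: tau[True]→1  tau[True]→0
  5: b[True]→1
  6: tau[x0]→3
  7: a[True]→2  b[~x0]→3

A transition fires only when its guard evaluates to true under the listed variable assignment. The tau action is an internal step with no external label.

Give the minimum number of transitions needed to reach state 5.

BFS to 5:
  Layer 0: {0}
  Layer 1: {4,6}
  Layer 2: {1,3}
  Layer 3: {7}
  Layer 4: {2}
5 never appears.

Answer: UNREACHABLE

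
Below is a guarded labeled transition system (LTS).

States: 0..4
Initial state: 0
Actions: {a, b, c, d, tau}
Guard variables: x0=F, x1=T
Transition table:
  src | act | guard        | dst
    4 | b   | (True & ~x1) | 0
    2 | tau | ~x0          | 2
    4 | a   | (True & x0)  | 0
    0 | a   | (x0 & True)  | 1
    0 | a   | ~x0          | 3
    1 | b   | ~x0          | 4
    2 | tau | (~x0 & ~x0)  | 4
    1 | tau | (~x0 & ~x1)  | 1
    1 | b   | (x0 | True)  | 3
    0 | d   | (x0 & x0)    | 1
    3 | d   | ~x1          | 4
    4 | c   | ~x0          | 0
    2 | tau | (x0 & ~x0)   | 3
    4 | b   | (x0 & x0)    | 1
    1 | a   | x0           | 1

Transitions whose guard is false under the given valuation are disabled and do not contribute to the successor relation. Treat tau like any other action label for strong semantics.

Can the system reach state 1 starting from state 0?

Answer: UNREACHABLE

Analysis:
After dropping false guards: 6 live edges.
Layer 0: {0}
Layer 1: {3}  cumulative {0,3}
Reachable = {0,3}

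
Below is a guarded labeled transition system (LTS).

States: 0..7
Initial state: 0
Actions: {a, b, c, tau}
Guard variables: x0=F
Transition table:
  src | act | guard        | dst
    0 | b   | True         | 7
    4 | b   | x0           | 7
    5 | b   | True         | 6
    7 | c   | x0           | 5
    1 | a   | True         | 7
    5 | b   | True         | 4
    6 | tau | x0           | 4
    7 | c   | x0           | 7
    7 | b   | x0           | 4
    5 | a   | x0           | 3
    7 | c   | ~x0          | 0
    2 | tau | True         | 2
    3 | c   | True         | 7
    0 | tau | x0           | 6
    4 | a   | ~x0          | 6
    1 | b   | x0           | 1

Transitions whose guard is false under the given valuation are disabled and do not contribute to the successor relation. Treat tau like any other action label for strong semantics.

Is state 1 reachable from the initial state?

Answer: UNREACHABLE

Analysis:
8 transition(s) survive guard evaluation.
depth 0: {0}
depth 1: {7}  cumulative {0,7}
Reach set: {0,7}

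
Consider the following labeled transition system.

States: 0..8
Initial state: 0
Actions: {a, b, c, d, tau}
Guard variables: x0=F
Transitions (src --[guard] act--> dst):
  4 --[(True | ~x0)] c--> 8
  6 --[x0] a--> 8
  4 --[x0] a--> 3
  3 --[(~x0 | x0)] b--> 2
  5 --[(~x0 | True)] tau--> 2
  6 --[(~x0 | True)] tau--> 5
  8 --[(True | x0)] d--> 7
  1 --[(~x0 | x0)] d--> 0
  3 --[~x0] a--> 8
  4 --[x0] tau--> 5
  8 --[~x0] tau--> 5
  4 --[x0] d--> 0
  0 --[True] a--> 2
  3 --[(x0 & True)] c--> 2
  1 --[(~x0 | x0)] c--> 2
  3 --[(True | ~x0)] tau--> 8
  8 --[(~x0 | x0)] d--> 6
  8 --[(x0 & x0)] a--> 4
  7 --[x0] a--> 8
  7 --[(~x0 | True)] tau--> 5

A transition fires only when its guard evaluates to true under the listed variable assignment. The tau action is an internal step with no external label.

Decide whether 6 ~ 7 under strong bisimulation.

Bisimulation quotient by refinement:
  P[0] = {{0,1,2,3,4,5,6,7,8}}
  P[1] = {{0},{1},{2},{3},{4},{5,6,7},{8}}
  P[2] = {{0},{1},{2},{3},{4},{5},{6,7},{8}}
Fixed point at round 3; 8 class(es).
6∈{6,7}, 7∈{6,7}

Answer: BISIMILAR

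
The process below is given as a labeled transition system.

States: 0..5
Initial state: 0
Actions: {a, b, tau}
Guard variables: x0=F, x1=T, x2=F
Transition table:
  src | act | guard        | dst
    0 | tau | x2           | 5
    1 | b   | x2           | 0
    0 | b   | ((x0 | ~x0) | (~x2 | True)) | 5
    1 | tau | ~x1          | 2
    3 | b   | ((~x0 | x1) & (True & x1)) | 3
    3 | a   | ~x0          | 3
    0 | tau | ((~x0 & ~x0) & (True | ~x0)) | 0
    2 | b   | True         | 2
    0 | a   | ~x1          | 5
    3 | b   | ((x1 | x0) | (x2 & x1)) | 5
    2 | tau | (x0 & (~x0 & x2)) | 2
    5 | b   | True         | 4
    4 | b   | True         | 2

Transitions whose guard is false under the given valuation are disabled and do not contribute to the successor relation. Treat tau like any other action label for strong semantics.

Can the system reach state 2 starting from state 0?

8 transition(s) survive guard evaluation.
Layer 0: {0}
Layer 1: {5}  now seen {0,5}
Layer 2: {4}  now seen {0,4,5}
Layer 3: {2}  now seen {0,2,4,5}
R = {0,2,4,5}
Path to 2: b·b·b

Answer: REACHABLE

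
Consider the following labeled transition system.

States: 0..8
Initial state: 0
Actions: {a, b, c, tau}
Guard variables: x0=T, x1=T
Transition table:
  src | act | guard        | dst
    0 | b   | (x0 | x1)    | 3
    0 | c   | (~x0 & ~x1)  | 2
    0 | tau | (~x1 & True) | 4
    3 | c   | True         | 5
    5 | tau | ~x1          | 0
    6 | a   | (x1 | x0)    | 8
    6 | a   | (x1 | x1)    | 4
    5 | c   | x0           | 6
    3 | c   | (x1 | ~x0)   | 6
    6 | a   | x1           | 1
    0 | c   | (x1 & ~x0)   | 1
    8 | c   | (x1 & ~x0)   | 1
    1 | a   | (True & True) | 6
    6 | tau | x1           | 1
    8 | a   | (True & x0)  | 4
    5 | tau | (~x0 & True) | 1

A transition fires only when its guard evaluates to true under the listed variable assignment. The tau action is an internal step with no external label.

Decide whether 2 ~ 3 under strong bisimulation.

Answer: NOT BISIMILAR

Working:
Bisimulation quotient by refinement:
  round 0: {{0,1,2,3,4,5,6,7,8}}
  round 1: {{0},{1,8},{2,4,7},{3,5},{6}}
  round 2: {{0},{1},{2,4,7},{3},{5},{6},{8}}
stable after 3 split(s): 7 block(s)
class of 2: {2,4,7}; class of 3: {3}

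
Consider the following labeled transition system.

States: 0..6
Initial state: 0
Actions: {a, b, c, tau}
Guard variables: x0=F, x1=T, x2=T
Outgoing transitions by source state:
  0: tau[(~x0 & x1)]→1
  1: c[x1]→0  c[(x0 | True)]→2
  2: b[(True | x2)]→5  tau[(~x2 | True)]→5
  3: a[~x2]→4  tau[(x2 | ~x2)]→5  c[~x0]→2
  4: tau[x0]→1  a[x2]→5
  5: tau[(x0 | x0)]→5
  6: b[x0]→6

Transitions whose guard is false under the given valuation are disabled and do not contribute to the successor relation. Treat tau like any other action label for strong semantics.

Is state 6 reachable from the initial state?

8 transition(s) survive guard evaluation.
depth 0: {0}
depth 1: {1}  cumulative {0,1}
depth 2: {2}  cumulative {0,1,2}
depth 3: {5}  cumulative {0,1,2,5}
R = {0,1,2,5}

Answer: UNREACHABLE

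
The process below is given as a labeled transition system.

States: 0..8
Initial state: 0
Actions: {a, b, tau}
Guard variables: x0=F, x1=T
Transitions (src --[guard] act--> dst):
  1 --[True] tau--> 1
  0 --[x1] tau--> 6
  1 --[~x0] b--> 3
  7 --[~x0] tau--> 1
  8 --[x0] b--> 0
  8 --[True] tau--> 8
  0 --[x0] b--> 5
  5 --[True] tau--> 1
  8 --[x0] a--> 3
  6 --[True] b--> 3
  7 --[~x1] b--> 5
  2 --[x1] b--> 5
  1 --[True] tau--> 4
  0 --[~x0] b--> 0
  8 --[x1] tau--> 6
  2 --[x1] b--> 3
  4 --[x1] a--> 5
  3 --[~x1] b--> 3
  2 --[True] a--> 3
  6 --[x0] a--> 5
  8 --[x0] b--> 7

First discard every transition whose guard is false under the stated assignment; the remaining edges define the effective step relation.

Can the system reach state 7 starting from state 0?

Answer: UNREACHABLE

Trace:
Guard filter leaves 14 enabled edge(s).
depth 0: {0}
depth 1: {6}  total {0,6}
depth 2: {3}  total {0,3,6}
Reach set: {0,3,6}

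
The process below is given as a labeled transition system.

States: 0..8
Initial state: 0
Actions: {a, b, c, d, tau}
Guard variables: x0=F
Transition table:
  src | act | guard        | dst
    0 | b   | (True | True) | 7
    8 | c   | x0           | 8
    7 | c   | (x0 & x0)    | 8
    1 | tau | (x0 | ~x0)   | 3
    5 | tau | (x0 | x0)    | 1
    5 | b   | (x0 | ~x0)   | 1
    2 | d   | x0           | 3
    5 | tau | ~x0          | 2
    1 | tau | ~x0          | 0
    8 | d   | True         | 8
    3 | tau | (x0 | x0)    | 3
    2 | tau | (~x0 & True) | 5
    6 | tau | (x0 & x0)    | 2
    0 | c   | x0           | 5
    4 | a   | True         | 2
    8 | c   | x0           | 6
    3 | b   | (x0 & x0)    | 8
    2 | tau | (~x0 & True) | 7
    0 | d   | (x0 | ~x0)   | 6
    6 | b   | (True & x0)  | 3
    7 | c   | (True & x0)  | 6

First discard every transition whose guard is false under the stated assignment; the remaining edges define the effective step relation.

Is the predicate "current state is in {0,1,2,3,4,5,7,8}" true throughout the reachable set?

Answer: INVARIANT VIOLATED at state 6

Analysis:
Safe = {0,1,2,3,4,5,7,8}
Reachable = {0,6,7}
  0: safe
  6: ✗ unsafe
  7: safe
witness against invariant: d → 6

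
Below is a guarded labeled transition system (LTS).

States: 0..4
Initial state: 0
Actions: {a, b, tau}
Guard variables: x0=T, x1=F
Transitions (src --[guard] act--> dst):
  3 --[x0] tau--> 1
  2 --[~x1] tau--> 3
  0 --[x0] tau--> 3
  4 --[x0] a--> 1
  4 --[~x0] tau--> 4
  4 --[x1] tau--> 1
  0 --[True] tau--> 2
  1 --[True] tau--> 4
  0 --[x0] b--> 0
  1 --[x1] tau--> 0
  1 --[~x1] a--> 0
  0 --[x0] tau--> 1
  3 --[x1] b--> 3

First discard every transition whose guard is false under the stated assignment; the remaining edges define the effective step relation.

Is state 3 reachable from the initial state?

9 transition(s) survive guard evaluation.
Layer 0: {0}
Layer 1: {1,2,3}  total {0,1,2,3}
Layer 2: {4}  total {0,1,2,3,4}
Reachable = {0,1,2,3,4}
Path to 3: tau

Answer: REACHABLE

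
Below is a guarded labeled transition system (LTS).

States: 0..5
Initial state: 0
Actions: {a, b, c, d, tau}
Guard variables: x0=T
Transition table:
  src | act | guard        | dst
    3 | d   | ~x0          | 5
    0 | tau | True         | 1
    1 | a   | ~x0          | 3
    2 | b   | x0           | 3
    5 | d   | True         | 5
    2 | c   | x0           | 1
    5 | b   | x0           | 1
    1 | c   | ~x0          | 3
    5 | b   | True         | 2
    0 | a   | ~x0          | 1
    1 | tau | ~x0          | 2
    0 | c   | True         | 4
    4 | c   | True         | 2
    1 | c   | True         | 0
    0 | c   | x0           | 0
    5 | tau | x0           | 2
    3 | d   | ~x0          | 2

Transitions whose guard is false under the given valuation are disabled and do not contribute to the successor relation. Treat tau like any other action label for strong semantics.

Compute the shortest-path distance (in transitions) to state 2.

Answer: 2

Analysis:
BFS to 2:
  Layer 0: {0}
  Layer 1: {1,4}
  Layer 2: {2}
first hit 2 at d=2 via c·c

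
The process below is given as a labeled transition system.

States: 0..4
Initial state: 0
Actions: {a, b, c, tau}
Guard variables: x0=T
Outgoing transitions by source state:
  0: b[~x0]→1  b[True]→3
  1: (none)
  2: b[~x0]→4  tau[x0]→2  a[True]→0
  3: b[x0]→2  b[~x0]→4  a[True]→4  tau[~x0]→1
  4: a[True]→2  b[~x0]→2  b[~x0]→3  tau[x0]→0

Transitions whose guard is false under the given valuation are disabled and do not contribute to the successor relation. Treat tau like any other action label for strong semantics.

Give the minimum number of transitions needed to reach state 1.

BFS to 1:
  L0 = {0}
  L1 = {3}
  L2 = {2,4}
1 never appears.

Answer: UNREACHABLE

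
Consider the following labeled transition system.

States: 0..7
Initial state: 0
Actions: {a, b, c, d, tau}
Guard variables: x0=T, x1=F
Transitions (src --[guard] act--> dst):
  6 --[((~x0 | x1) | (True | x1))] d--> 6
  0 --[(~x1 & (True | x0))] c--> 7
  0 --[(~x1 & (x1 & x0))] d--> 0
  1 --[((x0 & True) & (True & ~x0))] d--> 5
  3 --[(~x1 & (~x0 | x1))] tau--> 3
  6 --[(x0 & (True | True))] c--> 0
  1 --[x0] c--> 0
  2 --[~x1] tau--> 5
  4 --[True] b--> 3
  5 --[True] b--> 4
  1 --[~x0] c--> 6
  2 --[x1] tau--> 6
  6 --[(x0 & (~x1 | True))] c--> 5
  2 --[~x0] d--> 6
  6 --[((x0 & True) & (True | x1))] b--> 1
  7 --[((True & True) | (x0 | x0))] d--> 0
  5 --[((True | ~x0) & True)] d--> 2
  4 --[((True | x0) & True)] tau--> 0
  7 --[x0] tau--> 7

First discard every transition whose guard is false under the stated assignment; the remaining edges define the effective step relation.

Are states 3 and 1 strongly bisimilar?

Compute ~ classes (split until stable):
  P[0] = {{0,1,2,3,4,5,6,7}}
  P[1] = {{0,1},{2},{3},{4},{5},{6},{7}}
  P[2] = {{0},{1},{2},{3},{4},{5},{6},{7}}
stable after 3 split(s): 8 block(s)
[3]={3}  [1]={1}

Answer: NOT BISIMILAR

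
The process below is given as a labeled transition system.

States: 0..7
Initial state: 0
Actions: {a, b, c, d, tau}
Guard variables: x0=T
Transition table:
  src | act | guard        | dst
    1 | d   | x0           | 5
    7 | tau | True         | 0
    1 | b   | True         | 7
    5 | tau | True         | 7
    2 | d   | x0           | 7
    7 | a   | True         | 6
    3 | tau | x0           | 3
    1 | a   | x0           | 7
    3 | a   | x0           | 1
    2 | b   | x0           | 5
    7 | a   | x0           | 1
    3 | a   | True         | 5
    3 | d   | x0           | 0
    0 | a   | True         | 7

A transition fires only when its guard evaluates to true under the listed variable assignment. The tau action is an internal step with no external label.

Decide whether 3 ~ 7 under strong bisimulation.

Answer: NOT BISIMILAR

Trace:
Compute ~ classes (split until stable):
  P[0] = {{0,1,2,3,4,5,6,7}}
  P[1] = {{0},{1},{2},{3},{4,6},{5},{7}}
7 equivalence class(es) (converged in 2)
class of 3: {3}; class of 7: {7}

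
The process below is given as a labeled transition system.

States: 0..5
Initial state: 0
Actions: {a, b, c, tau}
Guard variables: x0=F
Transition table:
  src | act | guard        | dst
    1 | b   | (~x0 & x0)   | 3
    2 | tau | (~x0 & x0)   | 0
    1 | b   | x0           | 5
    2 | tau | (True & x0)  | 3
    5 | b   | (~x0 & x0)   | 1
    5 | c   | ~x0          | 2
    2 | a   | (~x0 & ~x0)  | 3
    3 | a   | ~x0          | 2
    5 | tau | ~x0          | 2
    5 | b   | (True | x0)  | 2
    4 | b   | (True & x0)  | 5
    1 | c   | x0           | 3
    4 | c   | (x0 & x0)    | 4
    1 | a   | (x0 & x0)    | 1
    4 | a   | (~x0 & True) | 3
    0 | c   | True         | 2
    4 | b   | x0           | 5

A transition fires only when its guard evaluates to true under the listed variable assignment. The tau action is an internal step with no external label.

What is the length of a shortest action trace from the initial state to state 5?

Answer: UNREACHABLE

Working:
Layered search for 5:
  L0 = {0}
  L1 = {2}
  L2 = {3}
5 never appears.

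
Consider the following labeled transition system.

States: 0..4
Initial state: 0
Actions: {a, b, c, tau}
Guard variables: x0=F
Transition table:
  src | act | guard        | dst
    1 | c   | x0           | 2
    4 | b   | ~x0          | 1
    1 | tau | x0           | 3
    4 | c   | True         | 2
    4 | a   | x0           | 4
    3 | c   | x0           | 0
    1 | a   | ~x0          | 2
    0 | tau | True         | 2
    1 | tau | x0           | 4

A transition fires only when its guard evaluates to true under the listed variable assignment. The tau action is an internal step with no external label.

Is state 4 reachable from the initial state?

After dropping false guards: 4 live edges.
depth 0: {0}
depth 1: {2}  total {0,2}
Reachable = {0,2}

Answer: UNREACHABLE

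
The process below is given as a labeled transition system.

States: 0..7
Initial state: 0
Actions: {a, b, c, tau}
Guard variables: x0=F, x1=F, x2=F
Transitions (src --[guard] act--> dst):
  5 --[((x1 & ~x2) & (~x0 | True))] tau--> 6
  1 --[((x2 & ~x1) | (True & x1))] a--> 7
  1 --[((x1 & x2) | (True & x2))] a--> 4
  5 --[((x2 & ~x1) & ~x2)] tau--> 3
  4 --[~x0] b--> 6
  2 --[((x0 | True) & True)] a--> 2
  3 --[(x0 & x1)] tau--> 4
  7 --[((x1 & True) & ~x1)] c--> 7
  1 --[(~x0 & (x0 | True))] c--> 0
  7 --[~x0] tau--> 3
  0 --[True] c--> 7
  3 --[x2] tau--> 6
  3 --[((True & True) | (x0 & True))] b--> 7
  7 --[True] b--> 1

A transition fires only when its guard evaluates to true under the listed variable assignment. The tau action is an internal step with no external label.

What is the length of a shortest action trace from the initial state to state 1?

Answer: 2

Analysis:
BFS to 1:
  L0 = {0}
  L1 = {7}
  L2 = {1,3}
1 enters at depth 2; path c·b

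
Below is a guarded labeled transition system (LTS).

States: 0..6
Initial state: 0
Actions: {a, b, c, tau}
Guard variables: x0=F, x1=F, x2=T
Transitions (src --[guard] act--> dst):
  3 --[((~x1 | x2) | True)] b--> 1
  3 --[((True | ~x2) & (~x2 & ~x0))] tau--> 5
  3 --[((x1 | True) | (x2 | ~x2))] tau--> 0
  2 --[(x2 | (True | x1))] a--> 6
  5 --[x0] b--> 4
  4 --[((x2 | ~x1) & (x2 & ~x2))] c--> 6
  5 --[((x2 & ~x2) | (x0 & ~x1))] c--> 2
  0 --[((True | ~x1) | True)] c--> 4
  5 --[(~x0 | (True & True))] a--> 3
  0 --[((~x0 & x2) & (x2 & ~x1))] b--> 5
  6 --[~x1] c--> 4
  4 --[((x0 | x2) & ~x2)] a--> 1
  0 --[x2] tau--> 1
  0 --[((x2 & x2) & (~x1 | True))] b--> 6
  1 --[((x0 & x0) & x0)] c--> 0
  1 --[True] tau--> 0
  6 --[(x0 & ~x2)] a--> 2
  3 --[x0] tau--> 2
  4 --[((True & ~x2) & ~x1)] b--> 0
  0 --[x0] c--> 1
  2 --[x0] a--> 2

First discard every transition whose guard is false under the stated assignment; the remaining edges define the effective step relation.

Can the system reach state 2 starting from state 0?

Answer: UNREACHABLE

Analysis:
After dropping false guards: 10 live edges.
L0 = {0}
L1 = {1,4,5,6}  now seen {0,1,4,5,6}
L2 = {3}  now seen {0,1,3,4,5,6}
Reach set: {0,1,3,4,5,6}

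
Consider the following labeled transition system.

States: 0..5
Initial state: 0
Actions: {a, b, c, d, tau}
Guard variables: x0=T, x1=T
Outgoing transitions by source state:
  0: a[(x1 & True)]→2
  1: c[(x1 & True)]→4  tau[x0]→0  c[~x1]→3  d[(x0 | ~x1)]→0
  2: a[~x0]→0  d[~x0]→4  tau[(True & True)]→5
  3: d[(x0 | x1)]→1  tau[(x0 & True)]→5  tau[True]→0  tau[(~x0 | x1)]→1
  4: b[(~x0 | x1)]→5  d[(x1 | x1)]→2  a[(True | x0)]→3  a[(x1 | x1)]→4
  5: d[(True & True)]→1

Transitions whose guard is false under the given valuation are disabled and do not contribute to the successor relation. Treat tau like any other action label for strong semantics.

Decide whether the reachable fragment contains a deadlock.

Reach set: {0,1,2,3,4,5}
  0: a→2  [1 out]
  1: c→4  d→0  tau→0  [3 out]
  2: tau→5  [1 out]
  3: d→1  tau→0  tau→1  tau→5  [4 out]
  4: a→3  a→4  b→5  d→2  [4 out]
  5: d→1  [1 out]

Answer: DEADLOCK-FREE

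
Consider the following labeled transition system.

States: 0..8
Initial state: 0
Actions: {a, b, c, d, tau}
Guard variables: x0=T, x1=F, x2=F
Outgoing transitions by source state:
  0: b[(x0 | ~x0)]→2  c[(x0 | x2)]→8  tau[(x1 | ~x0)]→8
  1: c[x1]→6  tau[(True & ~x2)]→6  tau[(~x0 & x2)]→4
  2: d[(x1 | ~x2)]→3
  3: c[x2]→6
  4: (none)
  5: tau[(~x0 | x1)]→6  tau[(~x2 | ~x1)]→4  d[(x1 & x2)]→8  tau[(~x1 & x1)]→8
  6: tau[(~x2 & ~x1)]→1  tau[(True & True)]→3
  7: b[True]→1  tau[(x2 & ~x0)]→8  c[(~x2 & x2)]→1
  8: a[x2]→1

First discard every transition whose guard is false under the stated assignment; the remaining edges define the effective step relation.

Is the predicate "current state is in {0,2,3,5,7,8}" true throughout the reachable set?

Safe = {0,2,3,5,7,8}
R = {0,2,3,8}
  0: ok
  2: ok
  3: ok
  8: ok

Answer: INVARIANT HOLDS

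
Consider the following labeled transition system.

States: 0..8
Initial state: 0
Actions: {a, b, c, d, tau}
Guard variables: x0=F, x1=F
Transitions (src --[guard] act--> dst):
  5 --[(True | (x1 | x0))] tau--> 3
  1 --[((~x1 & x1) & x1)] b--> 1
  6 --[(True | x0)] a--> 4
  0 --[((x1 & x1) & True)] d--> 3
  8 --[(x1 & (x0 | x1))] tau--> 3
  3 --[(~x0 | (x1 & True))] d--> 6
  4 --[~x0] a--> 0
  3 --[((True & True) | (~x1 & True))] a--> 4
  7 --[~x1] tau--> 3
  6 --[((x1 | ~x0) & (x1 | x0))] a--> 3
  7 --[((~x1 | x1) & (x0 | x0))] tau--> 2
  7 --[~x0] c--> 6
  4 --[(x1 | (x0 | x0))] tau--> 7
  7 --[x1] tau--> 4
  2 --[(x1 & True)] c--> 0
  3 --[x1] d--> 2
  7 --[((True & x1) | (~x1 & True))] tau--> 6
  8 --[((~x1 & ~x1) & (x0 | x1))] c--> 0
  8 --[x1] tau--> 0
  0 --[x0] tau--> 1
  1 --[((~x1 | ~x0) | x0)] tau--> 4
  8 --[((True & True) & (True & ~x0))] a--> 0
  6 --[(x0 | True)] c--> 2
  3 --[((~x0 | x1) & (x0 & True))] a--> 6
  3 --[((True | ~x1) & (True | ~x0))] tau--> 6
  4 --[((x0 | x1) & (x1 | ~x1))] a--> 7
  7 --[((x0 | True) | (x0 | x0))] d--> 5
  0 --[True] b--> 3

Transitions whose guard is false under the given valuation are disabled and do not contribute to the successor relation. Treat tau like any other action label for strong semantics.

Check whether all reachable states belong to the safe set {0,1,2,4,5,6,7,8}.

Answer: INVARIANT VIOLATED at state 3

Working:
Inv-set: {0,1,2,4,5,6,7,8}
Reachable = {0,2,3,4,6}
  0: ✓
  2: ✓
  3: VIOLATES
  4: ✓
  6: ✓
reach 3 via b — violates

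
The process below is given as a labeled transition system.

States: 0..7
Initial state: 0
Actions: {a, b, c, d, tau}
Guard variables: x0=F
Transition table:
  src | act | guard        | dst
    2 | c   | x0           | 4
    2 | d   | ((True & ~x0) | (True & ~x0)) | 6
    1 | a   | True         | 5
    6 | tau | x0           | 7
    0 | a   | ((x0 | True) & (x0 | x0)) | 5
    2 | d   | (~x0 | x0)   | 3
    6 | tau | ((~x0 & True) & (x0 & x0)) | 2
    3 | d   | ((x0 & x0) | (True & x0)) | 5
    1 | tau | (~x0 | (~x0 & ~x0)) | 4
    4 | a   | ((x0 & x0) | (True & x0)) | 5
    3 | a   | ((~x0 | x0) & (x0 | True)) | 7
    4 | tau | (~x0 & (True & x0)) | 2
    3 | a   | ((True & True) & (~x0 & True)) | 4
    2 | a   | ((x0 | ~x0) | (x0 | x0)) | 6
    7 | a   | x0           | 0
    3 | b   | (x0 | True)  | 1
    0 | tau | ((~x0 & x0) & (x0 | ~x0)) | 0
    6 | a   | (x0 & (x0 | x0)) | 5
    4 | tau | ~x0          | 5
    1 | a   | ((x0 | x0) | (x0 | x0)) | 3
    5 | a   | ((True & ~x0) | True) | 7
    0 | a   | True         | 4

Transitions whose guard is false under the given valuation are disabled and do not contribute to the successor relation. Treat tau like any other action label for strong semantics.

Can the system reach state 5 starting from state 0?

Answer: REACHABLE

Working:
Guard filter leaves 11 enabled edge(s).
L0 = {0}
L1 = {4}  total {0,4}
L2 = {5}  total {0,4,5}
L3 = {7}  total {0,4,5,7}
Reachable = {0,4,5,7}
trace reaching 5: a·tau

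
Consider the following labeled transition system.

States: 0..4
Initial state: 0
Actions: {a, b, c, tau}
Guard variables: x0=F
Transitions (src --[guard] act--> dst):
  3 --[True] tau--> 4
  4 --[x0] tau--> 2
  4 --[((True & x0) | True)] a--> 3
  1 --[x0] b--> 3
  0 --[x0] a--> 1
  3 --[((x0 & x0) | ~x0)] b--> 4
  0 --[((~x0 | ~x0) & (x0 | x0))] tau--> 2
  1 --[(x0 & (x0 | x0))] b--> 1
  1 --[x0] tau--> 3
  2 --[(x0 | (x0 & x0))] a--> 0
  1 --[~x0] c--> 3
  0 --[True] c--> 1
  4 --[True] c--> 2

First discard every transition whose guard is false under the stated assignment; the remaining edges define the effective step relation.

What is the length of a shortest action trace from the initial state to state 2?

Layered search for 2:
  depth 0: {0}
  depth 1: {1}
  depth 2: {3}
  depth 3: {4}
  depth 4: {2}
2 enters at depth 4; path c·c·b·c

Answer: 4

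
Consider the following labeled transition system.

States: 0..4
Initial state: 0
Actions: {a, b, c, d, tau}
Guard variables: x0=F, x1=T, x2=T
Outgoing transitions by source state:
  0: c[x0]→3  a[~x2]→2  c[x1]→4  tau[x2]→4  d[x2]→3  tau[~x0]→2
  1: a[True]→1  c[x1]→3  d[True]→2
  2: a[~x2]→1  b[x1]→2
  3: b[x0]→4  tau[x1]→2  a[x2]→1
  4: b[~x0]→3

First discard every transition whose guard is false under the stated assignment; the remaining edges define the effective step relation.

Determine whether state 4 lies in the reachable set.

After dropping false guards: 11 live edges.
Layer 0: {0}
Layer 1: {2,3,4}  total {0,2,3,4}
Layer 2: {1}  total {0,1,2,3,4}
R = {0,1,2,3,4}
witness 4: c

Answer: REACHABLE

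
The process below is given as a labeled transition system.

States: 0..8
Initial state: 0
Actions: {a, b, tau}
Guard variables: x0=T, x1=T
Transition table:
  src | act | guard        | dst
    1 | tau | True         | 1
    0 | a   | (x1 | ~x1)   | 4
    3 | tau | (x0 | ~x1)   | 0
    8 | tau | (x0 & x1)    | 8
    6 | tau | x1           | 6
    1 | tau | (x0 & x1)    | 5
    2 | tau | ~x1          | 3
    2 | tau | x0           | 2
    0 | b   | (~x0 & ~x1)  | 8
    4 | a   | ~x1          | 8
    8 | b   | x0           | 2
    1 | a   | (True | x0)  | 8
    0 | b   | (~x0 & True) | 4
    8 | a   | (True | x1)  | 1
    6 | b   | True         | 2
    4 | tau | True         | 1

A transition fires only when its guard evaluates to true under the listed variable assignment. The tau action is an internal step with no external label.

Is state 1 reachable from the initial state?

Answer: REACHABLE

Analysis:
Guard filter leaves 12 enabled edge(s).
L0 = {0}
L1 = {4}  total {0,4}
L2 = {1}  total {0,1,4}
L3 = {5,8}  total {0,1,4,5,8}
L4 = {2}  total {0,1,2,4,5,8}
R = {0,1,2,4,5,8}
trace reaching 1: a·tau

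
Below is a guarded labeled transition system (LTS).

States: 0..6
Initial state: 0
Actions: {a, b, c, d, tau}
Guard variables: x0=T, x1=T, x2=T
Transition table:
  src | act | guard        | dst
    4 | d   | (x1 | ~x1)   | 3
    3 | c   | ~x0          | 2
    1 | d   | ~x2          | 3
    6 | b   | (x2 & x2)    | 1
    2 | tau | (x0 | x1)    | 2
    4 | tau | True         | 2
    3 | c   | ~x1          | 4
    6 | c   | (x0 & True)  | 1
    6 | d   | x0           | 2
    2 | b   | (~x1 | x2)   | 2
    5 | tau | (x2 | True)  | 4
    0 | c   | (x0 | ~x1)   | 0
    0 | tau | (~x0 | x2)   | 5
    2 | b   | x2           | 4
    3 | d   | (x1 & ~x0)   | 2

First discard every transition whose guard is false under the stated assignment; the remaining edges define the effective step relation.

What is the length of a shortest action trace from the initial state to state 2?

BFS to 2:
  L0 = {0}
  L1 = {5}
  L2 = {4}
  L3 = {2,3}
first hit 2 at d=3 via tau·tau·tau

Answer: 3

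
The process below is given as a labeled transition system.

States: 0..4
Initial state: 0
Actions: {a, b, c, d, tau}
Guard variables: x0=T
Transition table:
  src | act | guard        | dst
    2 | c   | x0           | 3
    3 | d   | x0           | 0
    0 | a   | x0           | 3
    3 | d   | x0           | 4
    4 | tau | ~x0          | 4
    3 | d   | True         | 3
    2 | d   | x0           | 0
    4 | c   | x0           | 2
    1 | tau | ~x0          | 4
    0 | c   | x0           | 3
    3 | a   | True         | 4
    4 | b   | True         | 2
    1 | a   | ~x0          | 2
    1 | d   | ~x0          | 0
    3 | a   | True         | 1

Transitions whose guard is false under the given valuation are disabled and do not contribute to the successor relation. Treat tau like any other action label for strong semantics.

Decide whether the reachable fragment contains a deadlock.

R = {0,1,2,3,4}
  0: a→3  c→3  [deg 2]
  1: ∅  [STUCK]
  2: c→3  d→0  [deg 2]
  3: a→1  a→4  d→0  d→3  d→4  [deg 5]
  4: b→2  c→2  [deg 2]
Path to 1: a·a

Answer: DEADLOCK at state 1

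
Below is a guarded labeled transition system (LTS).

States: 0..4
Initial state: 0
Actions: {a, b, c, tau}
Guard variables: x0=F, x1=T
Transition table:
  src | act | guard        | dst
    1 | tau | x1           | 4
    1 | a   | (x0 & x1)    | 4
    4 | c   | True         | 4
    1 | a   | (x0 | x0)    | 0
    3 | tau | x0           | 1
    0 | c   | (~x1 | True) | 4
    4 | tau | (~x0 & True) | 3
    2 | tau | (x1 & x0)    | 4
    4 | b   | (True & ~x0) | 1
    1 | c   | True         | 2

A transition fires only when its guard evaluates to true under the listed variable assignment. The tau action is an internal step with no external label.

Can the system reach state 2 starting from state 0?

Guard filter leaves 6 enabled edge(s).
L0 = {0}
L1 = {4}  now seen {0,4}
L2 = {1,3}  now seen {0,1,3,4}
L3 = {2}  now seen {0,1,2,3,4}
R = {0,1,2,3,4}
trace reaching 2: c·b·c

Answer: REACHABLE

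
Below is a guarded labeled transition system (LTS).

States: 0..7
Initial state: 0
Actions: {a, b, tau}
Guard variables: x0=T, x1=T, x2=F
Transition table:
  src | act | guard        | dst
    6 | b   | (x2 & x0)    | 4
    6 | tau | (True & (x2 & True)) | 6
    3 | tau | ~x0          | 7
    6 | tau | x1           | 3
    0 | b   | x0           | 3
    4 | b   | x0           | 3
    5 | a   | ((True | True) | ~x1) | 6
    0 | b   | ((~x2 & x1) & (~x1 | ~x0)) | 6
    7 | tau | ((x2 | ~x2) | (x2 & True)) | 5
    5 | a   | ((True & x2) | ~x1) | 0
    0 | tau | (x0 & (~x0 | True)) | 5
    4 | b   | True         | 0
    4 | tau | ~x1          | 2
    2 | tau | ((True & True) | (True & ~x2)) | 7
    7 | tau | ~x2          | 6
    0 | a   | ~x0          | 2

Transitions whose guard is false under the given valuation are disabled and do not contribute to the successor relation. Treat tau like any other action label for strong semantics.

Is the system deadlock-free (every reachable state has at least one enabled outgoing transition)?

Reachable = {0,3,5,6}
  0: b→3  tau→5  [2 exit(s)]
  3: ∅  [deadlock]
  5: a→6  [1 exit(s)]
  6: tau→3  [1 exit(s)]
witness 3: b

Answer: DEADLOCK at state 3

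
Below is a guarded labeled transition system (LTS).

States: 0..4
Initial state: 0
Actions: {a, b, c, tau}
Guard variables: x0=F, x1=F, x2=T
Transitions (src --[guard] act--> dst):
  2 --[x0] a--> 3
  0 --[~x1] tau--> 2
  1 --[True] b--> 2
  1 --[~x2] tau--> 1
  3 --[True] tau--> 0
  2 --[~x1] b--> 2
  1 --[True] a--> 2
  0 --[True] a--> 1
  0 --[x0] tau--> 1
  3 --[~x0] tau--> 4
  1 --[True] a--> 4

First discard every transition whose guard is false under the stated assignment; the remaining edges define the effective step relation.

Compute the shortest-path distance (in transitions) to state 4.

Answer: 2

Trace:
BFS to 4:
  Layer 0: {0}
  Layer 1: {1,2}
  Layer 2: {4}
4 enters at depth 2; path a·a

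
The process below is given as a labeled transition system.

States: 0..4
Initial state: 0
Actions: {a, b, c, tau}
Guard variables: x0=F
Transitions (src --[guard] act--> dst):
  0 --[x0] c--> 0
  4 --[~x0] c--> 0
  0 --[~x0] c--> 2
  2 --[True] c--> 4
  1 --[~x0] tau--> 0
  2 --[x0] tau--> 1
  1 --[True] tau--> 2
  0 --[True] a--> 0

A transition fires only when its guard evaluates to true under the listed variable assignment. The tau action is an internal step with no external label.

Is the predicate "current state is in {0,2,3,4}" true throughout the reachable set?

Answer: INVARIANT HOLDS

Trace:
Inv-set: {0,2,3,4}
Reach set: {0,2,4}
  0: ✓
  2: ✓
  4: ✓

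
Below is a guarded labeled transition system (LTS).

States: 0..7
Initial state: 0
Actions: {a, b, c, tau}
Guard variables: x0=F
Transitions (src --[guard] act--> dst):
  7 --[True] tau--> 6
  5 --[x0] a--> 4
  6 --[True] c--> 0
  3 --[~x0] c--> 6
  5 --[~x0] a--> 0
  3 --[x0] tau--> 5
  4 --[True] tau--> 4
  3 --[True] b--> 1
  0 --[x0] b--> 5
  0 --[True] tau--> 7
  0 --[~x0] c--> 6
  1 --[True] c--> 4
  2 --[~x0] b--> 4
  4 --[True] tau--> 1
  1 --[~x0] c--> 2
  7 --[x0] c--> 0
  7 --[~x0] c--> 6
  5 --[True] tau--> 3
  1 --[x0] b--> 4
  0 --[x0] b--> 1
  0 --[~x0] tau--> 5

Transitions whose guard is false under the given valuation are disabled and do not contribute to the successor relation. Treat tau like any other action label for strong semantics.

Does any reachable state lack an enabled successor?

Answer: DEADLOCK-FREE

Trace:
Reach set: {0,1,2,3,4,5,6,7}
  0: c→6  tau→5  tau→7  [3 exit(s)]
  1: c→2  c→4  [2 exit(s)]
  2: b→4  [1 exit(s)]
  3: b→1  c→6  [2 exit(s)]
  4: tau→1  tau→4  [2 exit(s)]
  5: a→0  tau→3  [2 exit(s)]
  6: c→0  [1 exit(s)]
  7: c→6  tau→6  [2 exit(s)]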